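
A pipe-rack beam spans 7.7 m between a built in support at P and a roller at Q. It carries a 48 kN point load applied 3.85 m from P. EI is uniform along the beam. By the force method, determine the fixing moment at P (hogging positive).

M_P = 69.3 kN·m

Take the reaction at Q as the redundant and release it; the primary structure is a cantilever fixed at P.
Primary-structure tip deflection at Q by superposition:
  point load 48 at a = 3.85: Pa²(3L − a)/(6EI) = 2283/EI
Tip deflection under a unit load at Q: L³/(3EI) = 152.2/EI.
The prop prevents deflection at Q: R_Q = δ_0/δ_{QQ} = 2283/152.2 = 15 kN.
Moment equilibrium about P: M_P = Σ(load moments about P) − R_Q·L = 184.8 − 15×7.7 = 69.3 kN·m.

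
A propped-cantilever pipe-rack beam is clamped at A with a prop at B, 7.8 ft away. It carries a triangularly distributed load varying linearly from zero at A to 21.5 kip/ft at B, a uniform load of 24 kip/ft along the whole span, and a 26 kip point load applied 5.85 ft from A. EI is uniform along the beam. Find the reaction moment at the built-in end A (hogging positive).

Choose R_B as the redundant. The primary structure is the cantilever fixed at A.
Deflection at B on the released cantilever, summing each load's contribution:
  triangular load, peak 21.5 at the free end: 11w₀L⁴/(120EI) = 7295/EI
  UDL 24: wL⁴/(8EI) = 11105/EI
  point load 26 at a = 5.85: Pa²(3L − a)/(6EI) = 2603/EI
  δ_0 = 21002/EI
Flexibility coefficient — unit upward force at B: δ_{BB} = L³/(3EI) = 158.2/EI.
The prop prevents deflection at B: R_B = δ_0/δ_{BB} = 21002/158.2 = 132.8 kip.
Moment equilibrium about A: M_A = Σ(load moments about A) − R_B·L = 1318 − 132.8×7.8 = 282.6 kip·ft.

M_A = 282.6 kip·ft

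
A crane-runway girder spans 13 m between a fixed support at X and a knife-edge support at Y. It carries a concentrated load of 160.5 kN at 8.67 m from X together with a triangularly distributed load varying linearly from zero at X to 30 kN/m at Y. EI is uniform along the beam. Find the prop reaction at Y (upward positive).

R_Y = 190.5 kN

Choose R_Y as the redundant. The primary structure is the cantilever fixed at X.
Free-end deflection of the primary structure under the applied loading (downward +):
  point load 160.5 at a = 8.67: Pa²(3L − a)/(6EI) = 60987/EI
  triangular load, peak 30 at the free end: 11w₀L⁴/(120EI) = 78543/EI
  δ_0 = 139529/EI
Tip deflection under a unit load at Y: L³/(3EI) = 732.3/EI.
Compatibility at Y: δ_0 − R_Y·δ_{YY} = 0, so R_Y = 139529/732.3 = 190.5 kN.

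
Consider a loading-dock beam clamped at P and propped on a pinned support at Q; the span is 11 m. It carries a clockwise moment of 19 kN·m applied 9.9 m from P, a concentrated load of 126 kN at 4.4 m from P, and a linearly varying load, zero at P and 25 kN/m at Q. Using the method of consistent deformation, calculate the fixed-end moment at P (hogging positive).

Take the reaction at Q as the redundant and release it; the primary structure is a cantilever fixed at P.
Downward deflection at the released point Q due to the loads:
  clockwise couple 19 at a = 9.9: M₀a(2L − a)/(2EI) = 1138/EI
  point load 126 at a = 4.4: Pa²(3L − a)/(6EI) = 11628/EI
  triangular load, peak 25 at the free end: 11w₀L⁴/(120EI) = 33552/EI
  δ_0 = 46318/EI
Tip deflection under a unit load at Q: L³/(3EI) = 443.7/EI.
Compatibility at Q: δ_0 − R_Q·δ_{QQ} = 0, so R_Q = 46318/443.7 = 104.4 kN.
Moment equilibrium about P: M_P = Σ(load moments about P) − R_Q·L = 1582 − 104.4×11 = 433.4 kN·m.

M_P = 433.4 kN·m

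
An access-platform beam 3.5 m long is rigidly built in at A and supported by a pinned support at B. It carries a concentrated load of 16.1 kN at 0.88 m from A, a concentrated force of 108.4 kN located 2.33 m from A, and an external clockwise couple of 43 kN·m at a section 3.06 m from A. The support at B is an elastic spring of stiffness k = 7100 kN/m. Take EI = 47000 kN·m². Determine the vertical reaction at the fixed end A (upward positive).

R_A = 72.83 kN

Remove the prop at B; the released (primary) structure is a cantilever built in at A.
Deflection at B on the released cantilever, summing each load's contribution:
  point load 16.1 at a = 0.88: Pa²(3L − a)/(6EI) = 19.99/EI
  point load 108.4 at a = 2.33: Pa²(3L − a)/(6EI) = 801.3/EI
  clockwise couple 43 at a = 3.06: M₀a(2L − a)/(2EI) = 259.2/EI
  δ_0 = 1081/EI
Flexibility coefficient — unit upward force at B: δ_{BB} = L³/(3EI) = 14.29/EI.
With EI = 47000 kN·m²: δ_0 = 0.02299 m and δ_{BB} = 0.000304 m/kN.
Compatibility — the spring shortens by R_B/k under the reaction it provides: δ_0 − R_B·δ_{BB} = R_B/k. With 1/k = 0.000141 m/kN, R_B = δ_0 / (δ_{BB} + 1/k) = 0.02299 / (0.000304 + 0.000141) = 51.67 kN.
Vertical equilibrium: R_A = ΣP − R_B = 124.5 − 51.67 = 72.83 kN.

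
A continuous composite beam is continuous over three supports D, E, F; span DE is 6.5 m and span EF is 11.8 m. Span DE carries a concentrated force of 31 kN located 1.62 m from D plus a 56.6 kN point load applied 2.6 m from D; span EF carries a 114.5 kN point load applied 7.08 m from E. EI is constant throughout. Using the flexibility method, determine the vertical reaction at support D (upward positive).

Insert a hinge at E; M_E is the redundant, and each span becomes simply supported.
Rotations at E on the released spans (each span's end-slope, ×1/EI):
  span DE: point load 31 at a = 1.62: Pab(L + a)/(6LEI) = 51.03/EI
  span DE: point load 56.6 at a = 2.6: Pab(L + a)/(6LEI) = 133.9/EI
  span EF: point load 114.5 at a = 7.08: Pab(L + b)/(6LEI) = 892.8/EI
  relative rotation θ_0 = (184.9 + 892.8)/EI = 1078/EI
A unit hogging moment at E produces rotation L₁/(3EI) + L₂/(3EI) = 6.1/EI.
Slope continuity at E: θ_0 = M_E·6.1/EI, so M_E = 1078/6.1 = 176.7 kN·m (hogging).
Span DE, ΣM about D with M_E applied at E: R_E^{DE}·6.5 = 197.4 + 176.7, so R_E^{DE} = 57.55 kN and R_D = 87.6 − 57.55 = 30.05 kN.

R_D = 30.05 kN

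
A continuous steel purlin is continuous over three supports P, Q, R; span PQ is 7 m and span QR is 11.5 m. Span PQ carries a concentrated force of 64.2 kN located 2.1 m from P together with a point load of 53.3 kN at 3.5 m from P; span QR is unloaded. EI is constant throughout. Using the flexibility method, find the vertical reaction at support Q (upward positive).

Insert a hinge at Q; M_Q is the redundant, and each span becomes simply supported.
Discontinuity in slope at Q on the released structure — sum the simple-span end rotations:
  span PQ: point load 64.2 at a = 2.1: Pab(L + a)/(6LEI) = 143.1/EI
  span PQ: point load 53.3 at a = 3.5: Pab(L + a)/(6LEI) = 163.2/EI
  relative rotation θ_0 = (306.4 + 0)/EI = 306.4/EI
A unit hogging moment at Q produces rotation L₁/(3EI) + L₂/(3EI) = 6.167/EI.
Slope continuity at Q: θ_0 = M_Q·6.167/EI, so M_Q = 306.4/6.167 = 49.68 kN·m (hogging).
Span PQ, ΣM about P with M_Q applied at Q: R_Q^{PQ}·7 = 321.4 + 49.68, so R_Q^{PQ} = 53.01 kN and R_P = 117.5 − 53.01 = 64.49 kN.
Span QR, ΣM about R: R_Q^{QR}·11.5 = 0 + 49.68, so R_Q^{QR} = 4.32 kN and R_R = 0 − 4.32 = -4.32 kN.
R_Q = 53.01 + 4.32 = 57.33 kN.

R_Q = 57.33 kN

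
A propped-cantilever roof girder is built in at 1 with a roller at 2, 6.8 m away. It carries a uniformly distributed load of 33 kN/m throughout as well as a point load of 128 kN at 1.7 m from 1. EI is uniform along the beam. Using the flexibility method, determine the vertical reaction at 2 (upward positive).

Take the reaction at 2 as the redundant and release it; the primary structure is a cantilever fixed at 1.
Free-end deflection of the primary structure under the applied loading (downward +):
  UDL 33: wL⁴/(8EI) = 8820/EI
  point load 128 at a = 1.7: Pa²(3L − a)/(6EI) = 1153/EI
  δ_0 = 9973/EI
Tip deflection under a unit load at 2: L³/(3EI) = 104.8/EI.
Compatibility at 2: δ_0 − R_2·δ_{22} = 0, so R_2 = 9973/104.8 = 95.15 kN.

R_2 = 95.15 kN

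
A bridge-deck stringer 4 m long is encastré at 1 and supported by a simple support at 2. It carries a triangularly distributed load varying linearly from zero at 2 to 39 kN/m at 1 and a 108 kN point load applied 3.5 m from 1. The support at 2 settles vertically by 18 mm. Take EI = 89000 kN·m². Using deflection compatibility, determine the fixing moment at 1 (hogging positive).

Take the reaction at 2 as the redundant and release it; the primary structure is a cantilever fixed at 1.
Deflection at 2 on the released cantilever, summing each load's contribution:
  triangular load, peak 39 at the fixed end: w₀L⁴/(30EI) = 332.8/EI
  point load 108 at a = 3.5: Pa²(3L − a)/(6EI) = 1874/EI
  δ_0 = 2207/EI
Flexibility coefficient — unit upward force at 2: δ_{22} = L³/(3EI) = 21.33/EI.
With EI = 89000 kN·m²: δ_0 = 0.024798 m and δ_{22} = 0.00024 m/kN.
Compatibility — the beam at 2 must follow the support down by 0.018 m: δ_0 − R_2·δ_{22} = 0.018, so R_2 = (0.024798 − 0.018)/0.00024 = 28.36 kN.
Moment equilibrium about 1: M_1 = Σ(load moments about 1) − R_2·L = 482 − 28.36×4 = 368.6 kN·m.

M_1 = 368.6 kN·m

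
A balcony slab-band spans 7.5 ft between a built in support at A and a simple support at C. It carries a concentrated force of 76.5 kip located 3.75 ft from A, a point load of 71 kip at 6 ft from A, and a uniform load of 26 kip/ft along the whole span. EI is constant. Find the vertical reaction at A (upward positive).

R_A = 195.5 kip

Remove the prop at C; the released (primary) structure is a cantilever built in at A.
Primary-structure tip deflection at C by superposition:
  point load 76.5 at a = 3.75: Pa²(3L − a)/(6EI) = 3362/EI
  point load 71 at a = 6: Pa²(3L − a)/(6EI) = 7029/EI
  UDL 26: wL⁴/(8EI) = 10283/EI
  δ_0 = 20674/EI
Flexibility coefficient — unit upward force at C: δ_{CC} = L³/(3EI) = 140.6/EI.
Compatibility at C: δ_0 − R_C·δ_{CC} = 0, so R_C = 20674/140.6 = 147 kip.
Vertical equilibrium: R_A = ΣP − R_C = 342.5 − 147 = 195.5 kip.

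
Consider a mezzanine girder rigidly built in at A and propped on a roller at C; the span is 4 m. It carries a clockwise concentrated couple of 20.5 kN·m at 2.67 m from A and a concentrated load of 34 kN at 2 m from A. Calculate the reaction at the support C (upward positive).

R_C = 17.46 kN

Take the reaction at C as the redundant and release it; the primary structure is a cantilever fixed at A.
Deflection at C on the released cantilever, summing each load's contribution:
  clockwise couple 20.5 at a = 2.67: M₀a(2L − a)/(2EI) = 145.9/EI
  point load 34 at a = 2: Pa²(3L − a)/(6EI) = 226.7/EI
  δ_0 = 372.5/EI
Tip deflection under a unit load at C: L³/(3EI) = 21.33/EI.
The prop prevents deflection at C: R_C = δ_0/δ_{CC} = 372.5/21.33 = 17.46 kN.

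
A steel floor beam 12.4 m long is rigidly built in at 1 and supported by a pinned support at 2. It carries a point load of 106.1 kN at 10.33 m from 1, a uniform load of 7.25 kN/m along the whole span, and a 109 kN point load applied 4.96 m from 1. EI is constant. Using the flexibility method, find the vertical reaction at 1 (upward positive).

Remove the prop at 2; the released (primary) structure is a cantilever built in at 1.
Deflection at 2 on the released cantilever, summing each load's contribution:
  point load 106.1 at a = 10.33: Pa²(3L − a)/(6EI) = 50703/EI
  UDL 7.25: wL⁴/(8EI) = 21426/EI
  point load 109 at a = 4.96: Pa²(3L − a)/(6EI) = 14409/EI
  δ_0 = 86538/EI
Tip deflection under a unit load at 2: L³/(3EI) = 635.5/EI.
The prop prevents deflection at 2: R_2 = δ_0/δ_{22} = 86538/635.5 = 136.2 kN.
Vertical equilibrium: R_1 = ΣP − R_2 = 305 − 136.2 = 168.8 kN.

R_1 = 168.8 kN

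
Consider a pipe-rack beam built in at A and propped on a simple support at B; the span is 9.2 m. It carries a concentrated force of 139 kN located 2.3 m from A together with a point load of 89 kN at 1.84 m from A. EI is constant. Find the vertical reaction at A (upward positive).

Remove the prop at B; the released (primary) structure is a cantilever built in at A.
Downward deflection at the released point B due to the loads:
  point load 139 at a = 2.3: Pa²(3L − a)/(6EI) = 3101/EI
  point load 89 at a = 1.84: Pa²(3L − a)/(6EI) = 1294/EI
  δ_0 = 4394/EI
Flexibility coefficient — unit upward force at B: δ_{BB} = L³/(3EI) = 259.6/EI.
The prop prevents deflection at B: R_B = δ_0/δ_{BB} = 4394/259.6 = 16.93 kN.
Vertical equilibrium: R_A = ΣP − R_B = 228 − 16.93 = 211.1 kN.

R_A = 211.1 kN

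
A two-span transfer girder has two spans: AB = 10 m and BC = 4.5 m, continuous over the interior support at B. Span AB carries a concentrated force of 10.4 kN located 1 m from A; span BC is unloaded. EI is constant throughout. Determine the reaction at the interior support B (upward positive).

R_B = 2.184 kN

Take M_B as the redundant. Released structure: two simple spans AB and BC with a hinge at B.
Rotations at B on the released spans (each span's end-slope, ×1/EI):
  span AB: point load 10.4 at a = 1: Pab(L + a)/(6LEI) = 17.16/EI
  relative rotation θ_0 = (17.16 + 0)/EI = 17.16/EI
A unit hogging moment at B produces rotation L₁/(3EI) + L₂/(3EI) = 4.833/EI.
Slope continuity at B: θ_0 = M_B·4.833/EI, so M_B = 17.16/4.833 = 3.55 kN·m (hogging).
Span AB, ΣM about A with M_B applied at B: R_B^{AB}·10 = 10.4 + 3.55, so R_B^{AB} = 1.395 kN and R_A = 10.4 − 1.395 = 9.005 kN.
Span BC, ΣM about C: R_B^{BC}·4.5 = 0 + 3.55, so R_B^{BC} = 0.789 kN and R_C = 0 − 0.789 = -0.789 kN.
R_B = 1.395 + 0.789 = 2.184 kN.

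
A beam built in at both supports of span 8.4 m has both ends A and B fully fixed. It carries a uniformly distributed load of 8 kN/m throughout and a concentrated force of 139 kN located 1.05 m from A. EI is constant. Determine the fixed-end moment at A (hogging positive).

M_A = 158.8 kN·m

Release both end moments; the primary structure is a simply-supported span AB with redundants M_A and M_B.
On the primary (simply-supported) span, the end slopes from the loading are:
  at A: UDL 8: wL³/(24EI) = 197.6/EI
  at B: UDL 8: wL³/(24EI) = 197.6/EI
  at A: point load 139 at a = 1.05: Pab(L + b)/(6LEI) = 335.2/EI
  at B: point load 139 at a = 1.05: Pab(L + a)/(6LEI) = 201.1/EI
  θ_A0 = 532.8/EI,  θ_B0 = 398.7/EI
Flexibility coefficients: a unit moment at one end gives L/(3EI) there and L/(6EI) at the far end, so f₁₁ = f₂₂ = 2.8/EI and f₁₂ = f₂₁ = 1.4/EI.
Compatibility — zero rotation at each built-in end:
  2.8 M_A + 1.4 M_B = 532.8
  1.4 M_A + 2.8 M_B = 398.7
Solving the pair gives M_A = 158.8 kN·m and M_B = 63 kN·m (hogging).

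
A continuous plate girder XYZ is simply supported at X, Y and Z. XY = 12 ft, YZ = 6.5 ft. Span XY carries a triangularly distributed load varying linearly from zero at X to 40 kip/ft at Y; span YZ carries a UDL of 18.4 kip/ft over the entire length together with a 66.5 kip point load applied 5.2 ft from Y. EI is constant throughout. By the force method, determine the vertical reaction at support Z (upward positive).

R_Z = 67.18 kip

Take M_Y as the redundant. Released structure: two simple spans XY and YZ with a hinge at Y.
Rotations at Y on the released spans (each span's end-slope, ×1/EI):
  span XY: triangular load, peak 40: w₀L³/(45EI) = 1536/EI
  span YZ: UDL 18.4: wL³/(24EI) = 210.5/EI
  span YZ: point load 66.5 at a = 5.2: Pab(L + b)/(6LEI) = 89.91/EI
  relative rotation θ_0 = (1536 + 300.5)/EI = 1836/EI
A unit hogging moment at Y produces rotation L₁/(3EI) + L₂/(3EI) = 6.167/EI.
Slope continuity at Y: θ_0 = M_Y·6.167/EI, so M_Y = 1836/6.167 = 297.8 kip·ft (hogging).
Span YZ, ΣM about Z: R_Y^{YZ}·6.5 = 475.1 + 297.8, so R_Y^{YZ} = 118.9 kip and R_Z = 186.1 − 118.9 = 67.18 kip.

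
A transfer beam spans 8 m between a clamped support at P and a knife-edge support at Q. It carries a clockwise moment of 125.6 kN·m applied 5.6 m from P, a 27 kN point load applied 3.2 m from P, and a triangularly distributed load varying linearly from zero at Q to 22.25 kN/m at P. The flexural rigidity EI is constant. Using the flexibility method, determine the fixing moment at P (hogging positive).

Remove the prop at Q; the released (primary) structure is a cantilever built in at P.
Downward deflection at the released point Q due to the loads:
  clockwise couple 125.6 at a = 5.6: M₀a(2L − a)/(2EI) = 3657/EI
  point load 27 at a = 3.2: Pa²(3L − a)/(6EI) = 958.5/EI
  triangular load, peak 22.25 at the fixed end: w₀L⁴/(30EI) = 3038/EI
  δ_0 = 7654/EI
Tip deflection under a unit load at Q: L³/(3EI) = 170.7/EI.
The prop prevents deflection at Q: R_Q = δ_0/δ_{QQ} = 7654/170.7 = 44.85 kN.
Moment equilibrium about P: M_P = Σ(load moments about P) − R_Q·L = 449.3 − 44.85×8 = 90.56 kN·m.

M_P = 90.56 kN·m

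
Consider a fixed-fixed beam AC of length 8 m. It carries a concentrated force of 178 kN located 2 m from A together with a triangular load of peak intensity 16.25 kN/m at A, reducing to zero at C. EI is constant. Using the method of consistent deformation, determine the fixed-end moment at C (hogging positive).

M_C = 101.4 kN·m

Take the two fixed-end moments M_A, M_C as redundants; the released structure is the simple span AC.
On the primary (simply-supported) span, the end slopes from the loading are:
  at A: point load 178 at a = 2: Pab(L + b)/(6LEI) = 623/EI
  at C: point load 178 at a = 2: Pab(L + a)/(6LEI) = 445/EI
  at A: triangular load, peak 16.25: w₀L³/(45EI) = 184.9/EI
  at C: triangular load, peak 16.25: 7w₀L³/(360EI) = 161.8/EI
  θ_A0 = 807.9/EI,  θ_C0 = 606.8/EI
Flexibility coefficients: a unit moment at one end gives L/(3EI) there and L/(6EI) at the far end, so f₁₁ = f₂₂ = 2.667/EI and f₁₂ = f₂₁ = 1.333/EI.
Compatibility — zero rotation at each built-in end:
  2.667 M_A + 1.333 M_C = 807.9
  1.333 M_A + 2.667 M_C = 606.8
Solving the pair gives M_A = 252.2 kN·m and M_C = 101.4 kN·m (hogging).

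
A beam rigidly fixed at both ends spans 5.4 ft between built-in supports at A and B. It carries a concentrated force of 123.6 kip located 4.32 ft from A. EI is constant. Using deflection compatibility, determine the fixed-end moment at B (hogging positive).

Take the two fixed-end moments M_A, M_B as redundants; the released structure is the simple span AB.
End rotations of the released simple span under the applied load (×1/EI):
  at A: point load 123.6 at a = 4.32: Pab(L + b)/(6LEI) = 115.3/EI
  at B: point load 123.6 at a = 4.32: Pab(L + a)/(6LEI) = 173/EI
  θ_A0 = 115.3/EI,  θ_B0 = 173/EI
Flexibility coefficients: a unit moment at one end gives L/(3EI) there and L/(6EI) at the far end, so f₁₁ = f₂₂ = 1.8/EI and f₁₂ = f₂₁ = 0.9/EI.
Compatibility — zero rotation at each built-in end:
  1.8 M_A + 0.9 M_B = 115.3
  0.9 M_A + 1.8 M_B = 173
Solving the pair gives M_A = 21.36 kip·ft and M_B = 85.43 kip·ft (hogging).

M_B = 85.43 kip·ft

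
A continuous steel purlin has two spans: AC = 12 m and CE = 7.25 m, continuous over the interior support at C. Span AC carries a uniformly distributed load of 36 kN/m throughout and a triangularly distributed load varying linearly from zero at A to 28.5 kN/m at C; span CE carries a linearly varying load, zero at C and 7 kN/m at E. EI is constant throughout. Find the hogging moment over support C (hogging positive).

M_C = 582.6 kN·m

Take M_C as the redundant. Released structure: two simple spans AC and CE with a hinge at C.
Discontinuity in slope at C on the released structure — sum the simple-span end rotations:
  span AC: UDL 36: wL³/(24EI) = 2592/EI
  span AC: triangular load, peak 28.5: w₀L³/(45EI) = 1094/EI
  span CE: triangular load, peak 7: 7w₀L³/(360EI) = 51.87/EI
  relative rotation θ_0 = (3686 + 51.87)/EI = 3738/EI
A unit hogging moment at C produces rotation L₁/(3EI) + L₂/(3EI) = 6.417/EI.
Compatibility: M_C·(L₁+L₂)/(3EI) = θ_0, giving M_C = 582.6 kN·m (hogging).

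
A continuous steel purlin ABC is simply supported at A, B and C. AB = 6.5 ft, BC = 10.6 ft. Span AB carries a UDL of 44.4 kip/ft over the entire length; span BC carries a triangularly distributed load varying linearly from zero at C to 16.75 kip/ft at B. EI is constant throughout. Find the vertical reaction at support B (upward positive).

Take M_B as the redundant. Released structure: two simple spans AB and BC with a hinge at B.
End slopes at the hinge B, treating each span as simply supported:
  span AB: UDL 44.4: wL³/(24EI) = 508.1/EI
  span BC: triangular load, peak 16.75: w₀L³/(45EI) = 443.3/EI
  relative rotation θ_0 = (508.1 + 443.3)/EI = 951.4/EI
A unit hogging moment at B produces rotation L₁/(3EI) + L₂/(3EI) = 5.7/EI.
Compatibility: M_B·(L₁+L₂)/(3EI) = θ_0, giving M_B = 166.9 kip·ft (hogging).
Span AB, ΣM about A with M_B applied at B: R_B^{AB}·6.5 = 938 + 166.9, so R_B^{AB} = 170 kip and R_A = 288.6 − 170 = 118.6 kip.
Span BC, ΣM about C: R_B^{BC}·10.6 = 627.3 + 166.9, so R_B^{BC} = 74.93 kip and R_C = 88.78 − 74.93 = 13.85 kip.
R_B = 170 + 74.93 = 244.9 kip.

R_B = 244.9 kip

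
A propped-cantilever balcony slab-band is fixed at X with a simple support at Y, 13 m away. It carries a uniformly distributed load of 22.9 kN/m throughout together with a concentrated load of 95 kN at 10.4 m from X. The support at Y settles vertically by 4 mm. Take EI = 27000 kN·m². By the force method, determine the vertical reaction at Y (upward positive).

R_Y = 178.4 kN

Choose R_Y as the redundant. The primary structure is the cantilever fixed at X.
Primary-structure tip deflection at Y by superposition:
  UDL 22.9: wL⁴/(8EI) = 81756/EI
  point load 95 at a = 10.4: Pa²(3L − a)/(6EI) = 48978/EI
  δ_0 = 130734/EI
Tip deflection under a unit load at Y: L³/(3EI) = 732.3/EI.
With EI = 27000 kN·m²: δ_0 = 4.842 m and δ_{YY} = 0.027123 m/kN.
Compatibility — the beam at Y must follow the support down by 0.004 m: δ_0 − R_Y·δ_{YY} = 0.004, so R_Y = (4.842 − 0.004)/0.027123 = 178.4 kN.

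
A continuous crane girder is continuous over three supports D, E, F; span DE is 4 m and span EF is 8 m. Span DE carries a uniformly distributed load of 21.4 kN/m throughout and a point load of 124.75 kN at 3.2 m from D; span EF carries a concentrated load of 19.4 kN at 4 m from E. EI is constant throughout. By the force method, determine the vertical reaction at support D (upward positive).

R_D = 53.35 kN

Release continuity at E by inserting a hinge; the redundant is the internal moment M_E. The primary structure is two simply-supported spans DE and EF.
Rotations at E on the released spans (each span's end-slope, ×1/EI):
  span DE: UDL 21.4: wL³/(24EI) = 57.07/EI
  span DE: point load 124.75 at a = 3.2: Pab(L + a)/(6LEI) = 95.81/EI
  span EF: point load 19.4 at a = 4: Pab(L + b)/(6LEI) = 77.6/EI
  relative rotation θ_0 = (152.9 + 77.6)/EI = 230.5/EI
A unit hogging moment at E produces rotation L₁/(3EI) + L₂/(3EI) = 4/EI.
Slope continuity at E: θ_0 = M_E·4/EI, so M_E = 230.5/4 = 57.62 kN·m (hogging).
Span DE, ΣM about D with M_E applied at E: R_E^{DE}·4 = 570.4 + 57.62, so R_E^{DE} = 157 kN and R_D = 210.3 − 157 = 53.35 kN.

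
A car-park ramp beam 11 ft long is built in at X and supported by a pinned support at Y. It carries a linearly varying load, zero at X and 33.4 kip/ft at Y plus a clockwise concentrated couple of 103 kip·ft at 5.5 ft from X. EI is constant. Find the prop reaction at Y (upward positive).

R_Y = 111.6 kip

Remove the prop at Y; the released (primary) structure is a cantilever built in at X.
Downward deflection at the released point Y due to the loads:
  triangular load, peak 33.4 at the free end: 11w₀L⁴/(120EI) = 44826/EI
  clockwise couple 103 at a = 5.5: M₀a(2L − a)/(2EI) = 4674/EI
  δ_0 = 49499/EI
Flexibility coefficient — unit upward force at Y: δ_{YY} = L³/(3EI) = 443.7/EI.
Compatibility at Y: δ_0 − R_Y·δ_{YY} = 0, so R_Y = 49499/443.7 = 111.6 kip.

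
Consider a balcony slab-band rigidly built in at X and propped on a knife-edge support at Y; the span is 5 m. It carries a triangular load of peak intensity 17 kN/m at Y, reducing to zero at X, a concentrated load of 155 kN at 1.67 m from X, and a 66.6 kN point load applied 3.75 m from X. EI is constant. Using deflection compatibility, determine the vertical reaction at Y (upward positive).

R_Y = 88.57 kN

Release the roller at Y. Primary structure: cantilever fixed at X.
Free-end deflection of the primary structure under the applied loading (downward +):
  triangular load, peak 17 at the free end: 11w₀L⁴/(120EI) = 974/EI
  point load 155 at a = 1.67: Pa²(3L − a)/(6EI) = 960.4/EI
  point load 66.6 at a = 3.75: Pa²(3L − a)/(6EI) = 1756/EI
  δ_0 = 3690/EI
Flexibility coefficient — unit upward force at Y: δ_{YY} = L³/(3EI) = 41.67/EI.
The prop prevents deflection at Y: R_Y = δ_0/δ_{YY} = 3690/41.67 = 88.57 kN.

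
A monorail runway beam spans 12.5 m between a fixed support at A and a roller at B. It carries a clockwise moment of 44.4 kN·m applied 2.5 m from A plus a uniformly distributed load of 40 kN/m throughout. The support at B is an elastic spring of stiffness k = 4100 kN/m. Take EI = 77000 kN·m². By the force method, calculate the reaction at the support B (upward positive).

Choose R_B as the redundant. The primary structure is the cantilever fixed at A.
Downward deflection at the released point B due to the loads:
  clockwise couple 44.4 at a = 2.5: M₀a(2L − a)/(2EI) = 1249/EI
  UDL 40: wL⁴/(8EI) = 122070/EI
  δ_0 = 123319/EI
Tip deflection under a unit load at B: L³/(3EI) = 651/EI.
With EI = 77000 kN·m²: δ_0 = 1.6015 m and δ_{BB} = 0.008455 m/kN.
Compatibility — the spring shortens by R_B/k under the reaction it provides: δ_0 − R_B·δ_{BB} = R_B/k. With 1/k = 0.000244 m/kN, R_B = δ_0 / (δ_{BB} + 1/k) = 1.6015 / (0.008455 + 0.000244) = 184.1 kN.

R_B = 184.1 kN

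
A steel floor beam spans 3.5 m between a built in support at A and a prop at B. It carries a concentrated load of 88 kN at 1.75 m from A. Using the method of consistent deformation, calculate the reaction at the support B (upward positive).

R_B = 27.5 kN

Choose R_B as the redundant. The primary structure is the cantilever fixed at A.
Downward deflection at the released point B due to the loads:
  point load 88 at a = 1.75: Pa²(3L − a)/(6EI) = 393/EI
Tip deflection under a unit load at B: L³/(3EI) = 14.29/EI.
The prop prevents deflection at B: R_B = δ_0/δ_{BB} = 393/14.29 = 27.5 kN.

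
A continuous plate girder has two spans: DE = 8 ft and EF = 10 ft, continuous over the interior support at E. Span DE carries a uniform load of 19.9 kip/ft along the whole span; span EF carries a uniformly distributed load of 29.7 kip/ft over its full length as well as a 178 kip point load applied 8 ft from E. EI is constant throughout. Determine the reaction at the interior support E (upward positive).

Release continuity at E by inserting a hinge; the redundant is the internal moment M_E. The primary structure is two simply-supported spans DE and EF.
Rotations at E on the released spans (each span's end-slope, ×1/EI):
  span DE: UDL 19.9: wL³/(24EI) = 424.5/EI
  span EF: UDL 29.7: wL³/(24EI) = 1238/EI
  span EF: point load 178 at a = 8: Pab(L + b)/(6LEI) = 569.6/EI
  relative rotation θ_0 = (424.5 + 1807)/EI = 2232/EI
A unit hogging moment at E produces rotation L₁/(3EI) + L₂/(3EI) = 6/EI.
Slope continuity at E: θ_0 = M_E·6/EI, so M_E = 2232/6 = 371.9 kip·ft (hogging).
Span DE, ΣM about D with M_E applied at E: R_E^{DE}·8 = 636.8 + 371.9, so R_E^{DE} = 126.1 kip and R_D = 159.2 − 126.1 = 33.11 kip.
Span EF, ΣM about F: R_E^{EF}·10 = 1841 + 371.9, so R_E^{EF} = 221.3 kip and R_F = 475 − 221.3 = 253.7 kip.
R_E = 126.1 + 221.3 = 347.4 kip.

R_E = 347.4 kip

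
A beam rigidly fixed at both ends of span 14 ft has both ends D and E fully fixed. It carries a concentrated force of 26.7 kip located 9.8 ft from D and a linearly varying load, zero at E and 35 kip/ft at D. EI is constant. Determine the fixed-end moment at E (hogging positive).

M_E = 283.6 kip·ft

Take the two fixed-end moments M_D, M_E as redundants; the released structure is the simple span DE.
End rotations of the released simple span under the applied load (×1/EI):
  at D: point load 26.7 at a = 9.8: Pab(L + b)/(6LEI) = 238.1/EI
  at E: point load 26.7 at a = 9.8: Pab(L + a)/(6LEI) = 311.4/EI
  at D: triangular load, peak 35: w₀L³/(45EI) = 2134/EI
  at E: triangular load, peak 35: 7w₀L³/(360EI) = 1867/EI
  θ_D0 = 2372/EI,  θ_E0 = 2179/EI
Flexibility coefficients: a unit moment at one end gives L/(3EI) there and L/(6EI) at the far end, so f₁₁ = f₂₂ = 4.667/EI and f₁₂ = f₂₁ = 2.333/EI.
Compatibility — zero rotation at each built-in end:
  4.667 M_D + 2.333 M_E = 2372
  2.333 M_D + 4.667 M_E = 2179
Solving the pair gives M_D = 366.5 kip·ft and M_E = 283.6 kip·ft (hogging).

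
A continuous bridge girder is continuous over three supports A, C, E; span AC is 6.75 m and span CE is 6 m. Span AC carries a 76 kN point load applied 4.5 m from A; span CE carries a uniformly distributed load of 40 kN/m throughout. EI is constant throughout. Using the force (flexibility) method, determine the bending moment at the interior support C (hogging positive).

M_C = 135 kN·m

Insert a hinge at C; M_C is the redundant, and each span becomes simply supported.
Discontinuity in slope at C on the released structure — sum the simple-span end rotations:
  span AC: point load 76 at a = 4.5: Pab(L + a)/(6LEI) = 213.8/EI
  span CE: UDL 40: wL³/(24EI) = 360/EI
  relative rotation θ_0 = (213.8 + 360)/EI = 573.8/EI
A unit hogging moment at C produces rotation L₁/(3EI) + L₂/(3EI) = 4.25/EI.
Slope continuity at C: θ_0 = M_C·4.25/EI, so M_C = 573.8/4.25 = 135 kN·m (hogging).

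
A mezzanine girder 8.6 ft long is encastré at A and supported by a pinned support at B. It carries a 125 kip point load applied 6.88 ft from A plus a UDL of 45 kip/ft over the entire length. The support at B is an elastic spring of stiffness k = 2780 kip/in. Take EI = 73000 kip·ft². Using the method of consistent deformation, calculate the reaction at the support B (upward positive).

R_B = 230.7 kip

Take the reaction at B as the redundant and release it; the primary structure is a cantilever fixed at A.
Downward deflection at the released point B due to the loads:
  point load 125 at a = 6.88: Pa²(3L − a)/(6EI) = 18658/EI
  UDL 45: wL⁴/(8EI) = 30769/EI
  δ_0 = 49427/EI
Flexibility coefficient — unit upward force at B: δ_{BB} = L³/(3EI) = 212/EI.
With EI = 73000 kip·ft²: δ_0 = 0.67708 ft and δ_{BB} = 0.002904 ft/kip.
Compatibility — the spring shortens by R_B/k under the reaction it provides: δ_0 − R_B·δ_{BB} = R_B/k. With 1/k = 1/(2780×12) ft/kip = 0.00003 ft/kip, R_B = δ_0 / (δ_{BB} + 1/k) = 0.67708 / (0.002904 + 0.00003) = 230.7 kip.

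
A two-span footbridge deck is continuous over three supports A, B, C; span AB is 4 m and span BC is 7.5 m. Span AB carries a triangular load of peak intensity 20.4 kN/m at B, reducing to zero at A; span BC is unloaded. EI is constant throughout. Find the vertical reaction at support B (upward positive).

R_B = 30.1 kN

Insert a hinge at B; M_B is the redundant, and each span becomes simply supported.
Discontinuity in slope at B on the released structure — sum the simple-span end rotations:
  span AB: triangular load, peak 20.4: w₀L³/(45EI) = 29.01/EI
  relative rotation θ_0 = (29.01 + 0)/EI = 29.01/EI
A unit hogging moment at B produces rotation L₁/(3EI) + L₂/(3EI) = 3.833/EI.
Compatibility: M_B·(L₁+L₂)/(3EI) = θ_0, giving M_B = 7.569 kN·m (hogging).
Span AB, ΣM about A with M_B applied at B: R_B^{AB}·4 = 108.8 + 7.569, so R_B^{AB} = 29.09 kN and R_A = 40.8 − 29.09 = 11.71 kN.
Span BC, ΣM about C: R_B^{BC}·7.5 = 0 + 7.569, so R_B^{BC} = 1.009 kN and R_C = 0 − 1.009 = -1.009 kN.
R_B = 29.09 + 1.009 = 30.1 kN.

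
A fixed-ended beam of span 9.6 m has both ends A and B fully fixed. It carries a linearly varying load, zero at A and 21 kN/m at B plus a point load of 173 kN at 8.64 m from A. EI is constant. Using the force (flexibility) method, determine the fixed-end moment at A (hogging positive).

Take the two fixed-end moments M_A, M_B as redundants; the released structure is the simple span AB.
Simple-span end rotations at A and B under the given loads:
  at A: triangular load, peak 21: 7w₀L³/(360EI) = 361.3/EI
  at B: triangular load, peak 21: w₀L³/(45EI) = 412.9/EI
  at A: point load 173 at a = 8.64: Pab(L + b)/(6LEI) = 263.1/EI
  at B: point load 173 at a = 8.64: Pab(L + a)/(6LEI) = 454.4/EI
  θ_A0 = 624.3/EI,  θ_B0 = 867.3/EI
Flexibility coefficients: a unit moment at one end gives L/(3EI) there and L/(6EI) at the far end, so f₁₁ = f₂₂ = 3.2/EI and f₁₂ = f₂₁ = 1.6/EI.
Compatibility — zero rotation at each built-in end:
  3.2 M_A + 1.6 M_B = 624.3
  1.6 M_A + 3.2 M_B = 867.3
Solving the pair gives M_A = 79.46 kN·m and M_B = 231.3 kN·m (hogging).

M_A = 79.46 kN·m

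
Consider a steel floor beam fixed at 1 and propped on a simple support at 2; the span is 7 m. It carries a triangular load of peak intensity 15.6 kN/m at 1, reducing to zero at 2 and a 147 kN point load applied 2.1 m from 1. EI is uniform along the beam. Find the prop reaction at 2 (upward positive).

R_2 = 28.78 kN

Remove the prop at 2; the released (primary) structure is a cantilever built in at 1.
Primary-structure tip deflection at 2 by superposition:
  triangular load, peak 15.6 at the fixed end: w₀L⁴/(30EI) = 1249/EI
  point load 147 at a = 2.1: Pa²(3L − a)/(6EI) = 2042/EI
  δ_0 = 3291/EI
Tip deflection under a unit load at 2: L³/(3EI) = 114.3/EI.
Compatibility at 2: δ_0 − R_2·δ_{22} = 0, so R_2 = 3291/114.3 = 28.78 kN.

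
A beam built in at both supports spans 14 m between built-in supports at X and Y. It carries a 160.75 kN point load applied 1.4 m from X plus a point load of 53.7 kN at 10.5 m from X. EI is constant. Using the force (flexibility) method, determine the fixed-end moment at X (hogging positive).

M_X = 217.5 kN·m

Release both end moments; the primary structure is a simply-supported span XY with redundants M_X and M_Y.
End rotations of the released simple span under the applied load (×1/EI):
  at X: point load 160.75 at a = 1.4: Pab(L + b)/(6LEI) = 897.9/EI
  at Y: point load 160.75 at a = 1.4: Pab(L + a)/(6LEI) = 519.9/EI
  at X: point load 53.7 at a = 10.5: Pab(L + b)/(6LEI) = 411.1/EI
  at Y: point load 53.7 at a = 10.5: Pab(L + a)/(6LEI) = 575.6/EI
  θ_X0 = 1309/EI,  θ_Y0 = 1095/EI
Flexibility coefficients: a unit moment at one end gives L/(3EI) there and L/(6EI) at the far end, so f₁₁ = f₂₂ = 4.667/EI and f₁₂ = f₂₁ = 2.333/EI.
Compatibility — zero rotation at each built-in end:
  4.667 M_X + 2.333 M_Y = 1309
  2.333 M_X + 4.667 M_Y = 1095
Solving the pair gives M_X = 217.5 kN·m and M_Y = 126 kN·m (hogging).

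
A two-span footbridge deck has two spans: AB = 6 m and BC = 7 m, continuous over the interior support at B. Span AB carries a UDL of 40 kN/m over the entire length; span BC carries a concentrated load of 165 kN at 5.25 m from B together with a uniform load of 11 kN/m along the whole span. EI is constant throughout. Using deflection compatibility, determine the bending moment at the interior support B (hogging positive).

M_B = 192.2 kN·m

Insert a hinge at B; M_B is the redundant, and each span becomes simply supported.
Discontinuity in slope at B on the released structure — sum the simple-span end rotations:
  span AB: UDL 40: wL³/(24EI) = 360/EI
  span BC: point load 165 at a = 5.25: Pab(L + b)/(6LEI) = 315.8/EI
  span BC: UDL 11: wL³/(24EI) = 157.2/EI
  relative rotation θ_0 = (360 + 473)/EI = 833/EI
A unit hogging moment at B produces rotation L₁/(3EI) + L₂/(3EI) = 4.333/EI.
Compatibility: M_B·(L₁+L₂)/(3EI) = θ_0, giving M_B = 192.2 kN·m (hogging).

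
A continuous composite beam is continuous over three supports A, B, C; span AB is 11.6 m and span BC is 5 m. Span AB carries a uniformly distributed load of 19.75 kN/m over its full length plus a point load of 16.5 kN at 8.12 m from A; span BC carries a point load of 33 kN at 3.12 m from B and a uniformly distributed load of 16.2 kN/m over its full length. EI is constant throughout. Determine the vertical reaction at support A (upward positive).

Release continuity at B by inserting a hinge; the redundant is the internal moment M_B. The primary structure is two simply-supported spans AB and BC.
Discontinuity in slope at B on the released structure — sum the simple-span end rotations:
  span AB: UDL 19.75: wL³/(24EI) = 1284/EI
  span AB: point load 16.5 at a = 8.12: Pab(L + a)/(6LEI) = 132.1/EI
  span BC: point load 33 at a = 3.12: Pab(L + b)/(6LEI) = 44.39/EI
  span BC: UDL 16.2: wL³/(24EI) = 84.38/EI
  relative rotation θ_0 = (1417 + 128.8)/EI = 1545/EI
A unit hogging moment at B produces rotation L₁/(3EI) + L₂/(3EI) = 5.533/EI.
Slope continuity at B: θ_0 = M_B·5.533/EI, so M_B = 1545/5.533 = 279.3 kN·m (hogging).
Span AB, ΣM about A with M_B applied at B: R_B^{AB}·11.6 = 1463 + 279.3, so R_B^{AB} = 150.2 kN and R_A = 245.6 − 150.2 = 95.42 kN.

R_A = 95.42 kN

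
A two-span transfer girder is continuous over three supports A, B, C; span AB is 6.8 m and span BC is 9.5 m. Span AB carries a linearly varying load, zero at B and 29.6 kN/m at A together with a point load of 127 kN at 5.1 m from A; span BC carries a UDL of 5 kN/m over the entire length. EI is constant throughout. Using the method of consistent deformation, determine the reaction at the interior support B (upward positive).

Release continuity at B by inserting a hinge; the redundant is the internal moment M_B. The primary structure is two simply-supported spans AB and BC.
Discontinuity in slope at B on the released structure — sum the simple-span end rotations:
  span AB: triangular load, peak 29.6: 7w₀L³/(360EI) = 181/EI
  span AB: point load 127 at a = 5.1: Pab(L + a)/(6LEI) = 321.2/EI
  span BC: UDL 5: wL³/(24EI) = 178.6/EI
  relative rotation θ_0 = (502.1 + 178.6)/EI = 680.7/EI
A unit hogging moment at B produces rotation L₁/(3EI) + L₂/(3EI) = 5.433/EI.
Compatibility: M_B·(L₁+L₂)/(3EI) = θ_0, giving M_B = 125.3 kN·m (hogging).
Span AB, ΣM about A with M_B applied at B: R_B^{AB}·6.8 = 875.8 + 125.3, so R_B^{AB} = 147.2 kN and R_A = 227.6 − 147.2 = 80.42 kN.
Span BC, ΣM about C: R_B^{BC}·9.5 = 225.6 + 125.3, so R_B^{BC} = 36.94 kN and R_C = 47.5 − 36.94 = 10.56 kN.
R_B = 147.2 + 36.94 = 184.2 kN.

R_B = 184.2 kN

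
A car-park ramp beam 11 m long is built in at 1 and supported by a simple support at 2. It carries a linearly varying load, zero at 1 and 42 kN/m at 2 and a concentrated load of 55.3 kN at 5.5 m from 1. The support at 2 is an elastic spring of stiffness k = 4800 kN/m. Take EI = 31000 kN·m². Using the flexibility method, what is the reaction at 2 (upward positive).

R_2 = 142.3 kN

Release the roller at 2. Primary structure: cantilever fixed at 1.
Downward deflection at the released point 2 due to the loads:
  triangular load, peak 42 at the free end: 11w₀L⁴/(120EI) = 56368/EI
  point load 55.3 at a = 5.5: Pa²(3L − a)/(6EI) = 7667/EI
  δ_0 = 64035/EI
Tip deflection under a unit load at 2: L³/(3EI) = 443.7/EI.
With EI = 31000 kN·m²: δ_0 = 2.0656 m and δ_{22} = 0.014312 m/kN.
Compatibility — the spring shortens by R_2/k under the reaction it provides: δ_0 − R_2·δ_{22} = R_2/k. With 1/k = 0.000208 m/kN, R_2 = δ_0 / (δ_{22} + 1/k) = 2.0656 / (0.014312 + 0.000208) = 142.3 kN.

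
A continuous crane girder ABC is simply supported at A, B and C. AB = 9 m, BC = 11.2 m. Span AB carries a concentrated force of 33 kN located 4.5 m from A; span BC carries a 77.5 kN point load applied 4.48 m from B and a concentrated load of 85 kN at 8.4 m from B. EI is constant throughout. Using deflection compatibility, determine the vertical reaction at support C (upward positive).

Insert a hinge at B; M_B is the redundant, and each span becomes simply supported.
Discontinuity in slope at B on the released structure — sum the simple-span end rotations:
  span AB: point load 33 at a = 4.5: Pab(L + a)/(6LEI) = 167.1/EI
  span BC: point load 77.5 at a = 4.48: Pab(L + b)/(6LEI) = 622.2/EI
  span BC: point load 85 at a = 8.4: Pab(L + b)/(6LEI) = 416.5/EI
  relative rotation θ_0 = (167.1 + 1039)/EI = 1206/EI
A unit hogging moment at B produces rotation L₁/(3EI) + L₂/(3EI) = 6.733/EI.
Compatibility: M_B·(L₁+L₂)/(3EI) = θ_0, giving M_B = 179.1 kN·m (hogging).
Span BC, ΣM about C: R_B^{BC}·11.2 = 758.8 + 179.1, so R_B^{BC} = 83.74 kN and R_C = 162.5 − 83.74 = 78.76 kN.

R_C = 78.76 kN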